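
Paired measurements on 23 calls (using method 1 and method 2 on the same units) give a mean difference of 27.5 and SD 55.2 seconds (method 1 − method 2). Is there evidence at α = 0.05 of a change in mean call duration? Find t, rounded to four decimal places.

2.3892

H0: μ_d = 0; H1: μ_d ≠ 0 (paired t-test on the differences, two-sided).
t = d̄/(s_d/√n) = 27.5/(55.2/√23) = 2.3892
df = n − 1 = 22
Two-sided p-value ≈ 0.026
Since p ≈ 0.026 < α = 0.05, reject H0; the evidence is statistically significant.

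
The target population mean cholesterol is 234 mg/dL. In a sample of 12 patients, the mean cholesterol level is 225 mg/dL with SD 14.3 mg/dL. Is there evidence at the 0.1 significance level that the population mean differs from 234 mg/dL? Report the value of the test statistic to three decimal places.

H0: μ = 234; H1: μ ≠ 234 (one-sample t-test, two-sided).
t = (x̄ − μ₀)/(s/√n) = (225 − 234)/(14.3/√12) = -2.180
df = n − 1 = 11
Two-sided p-value ≈ 0.0518
Since p ≈ 0.0518 < α = 0.1, reject H0; the evidence is statistically significant.

-2.180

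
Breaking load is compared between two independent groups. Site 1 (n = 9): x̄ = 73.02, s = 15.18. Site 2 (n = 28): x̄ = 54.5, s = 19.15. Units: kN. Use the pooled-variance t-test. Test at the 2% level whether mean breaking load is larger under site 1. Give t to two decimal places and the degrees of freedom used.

Let group 1 = site 1, group 2 = site 2. H0: μ_1 = μ_2; H1: μ_1 > μ_2 (two-sample pooled-variance t-test, right-tailed).
s_p² = [(9−1)·15.18² + (28−1)·19.15²]/(9+28−2) = 335.57
t = (73.02 − 54.5)/√[335.57·(1/9 + 1/28)] = 2.64
df = n₁ + n₂ − 2 = 35
p-value = P(T ≥ 2.64) ≈ 0.0062
Since p ≈ 0.0062 < α = 0.02, reject H0; the evidence is statistically significant.

t = 2.64, df = 35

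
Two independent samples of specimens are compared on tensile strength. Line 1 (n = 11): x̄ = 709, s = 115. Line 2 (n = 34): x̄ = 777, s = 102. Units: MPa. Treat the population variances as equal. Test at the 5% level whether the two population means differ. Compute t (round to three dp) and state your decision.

Let group 1 = line 1, group 2 = line 2. H0: μ_1 = μ_2; H1: μ_1 ≠ μ_2 (two-sample pooled-variance t-test, two-sided).
s_p² = [(11−1)·115² + (34−1)·102²]/(11+34−2) = 11060
t = (709 − 777)/√[11060·(1/11 + 1/34)] = -1.864
df = n₁ + n₂ − 2 = 43
Two-sided p-value ≈ 0.069
Since p ≈ 0.069 > α = 0.05, fail to reject H0; the data do not provide sufficient evidence against H0.

t = -1.864; fail to reject H0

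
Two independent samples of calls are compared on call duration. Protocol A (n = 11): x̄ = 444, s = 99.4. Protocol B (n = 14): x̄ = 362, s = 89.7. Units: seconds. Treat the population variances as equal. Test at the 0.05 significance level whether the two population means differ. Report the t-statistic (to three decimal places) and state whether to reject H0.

Let group 1 = protocol A, group 2 = protocol B. H0: μ_1 = μ_2; H1: μ_1 ≠ μ_2 (two-sample pooled-variance t-test, two-sided).
s_p² = [(11−1)·99.4² + (14−1)·89.7²]/(11+14−2) = 8843.6
t = (444 − 362)/√[8843.6·(1/11 + 1/14)] = 2.164
df = n₁ + n₂ − 2 = 23
Two-sided p-value ≈ 0.041
Since p ≈ 0.041 < α = 0.05, reject H0; the data support H1.

t = 2.164; reject H0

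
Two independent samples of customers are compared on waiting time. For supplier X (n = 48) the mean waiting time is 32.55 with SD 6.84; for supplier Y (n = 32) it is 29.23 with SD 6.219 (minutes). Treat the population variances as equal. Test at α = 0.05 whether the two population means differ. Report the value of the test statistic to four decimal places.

2.2041

Let group 1 = supplier X, group 2 = supplier Y. H0: μ_1 = μ_2; H1: μ_1 ≠ μ_2 (two-sample pooled-variance t-test, two-sided).
s_p² = [(48−1)·6.84² + (32−1)·6.219²]/(48+32−2) = 43.5625
t = (32.55 − 29.23)/√[43.5625·(1/48 + 1/32)] = 2.2041
df = n₁ + n₂ − 2 = 78
Two-sided p-value ≈ 0.0305
Since p ≈ 0.0305 < α = 0.05, reject H0; the evidence is statistically significant.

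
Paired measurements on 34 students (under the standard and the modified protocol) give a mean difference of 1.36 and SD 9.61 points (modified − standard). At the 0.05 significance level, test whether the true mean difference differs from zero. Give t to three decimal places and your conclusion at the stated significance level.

t = 0.825; fail to reject H0

H0: μ_d = 0; H1: μ_d ≠ 0 (paired t-test on the differences, two-sided).
t = d̄/(s_d/√n) = 1.36/(9.61/√34) = 0.825
df = n − 1 = 33
Two-sided p-value ≈ 0.4152
Since p ≈ 0.4152 > α = 0.05, fail to reject H0; the evidence is not statistically significant.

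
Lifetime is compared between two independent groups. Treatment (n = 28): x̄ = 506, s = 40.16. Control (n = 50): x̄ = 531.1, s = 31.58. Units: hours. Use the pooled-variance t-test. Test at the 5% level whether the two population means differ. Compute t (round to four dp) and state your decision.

Let group 1 = treatment, group 2 = control. H0: μ_1 = μ_2; H1: μ_1 ≠ μ_2 (two-sample pooled-variance t-test, two-sided).
s_p² = [(28−1)·40.16² + (50−1)·31.58²]/(28+50−2) = 1215.97
t = (506 − 531.1)/√[1215.97·(1/28 + 1/50)] = -3.0495
df = n₁ + n₂ − 2 = 76
Two-sided p-value ≈ 0.003
Since p ≈ 0.003 < α = 0.05, reject H0; the data support H1.

t = -3.0495; reject H0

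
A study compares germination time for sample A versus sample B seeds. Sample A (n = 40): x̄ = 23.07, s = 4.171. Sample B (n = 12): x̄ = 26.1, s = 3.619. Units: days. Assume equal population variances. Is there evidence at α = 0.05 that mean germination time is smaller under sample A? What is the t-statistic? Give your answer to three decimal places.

Let group 1 = sample A, group 2 = sample B. H0: μ_1 = μ_2; H1: μ_1 < μ_2 (two-sample pooled-variance t-test, left-tailed).
s_p² = [(40−1)·4.171² + (12−1)·3.619²]/(40+12−2) = 16.4512
t = (23.07 − 26.1)/√[16.4512·(1/40 + 1/12)] = -2.270
df = n₁ + n₂ − 2 = 50
p-value = P(T ≤ -2.270) ≈ 0.014
Since p ≈ 0.014 < α = 0.05, reject H0; the data support H1.

-2.270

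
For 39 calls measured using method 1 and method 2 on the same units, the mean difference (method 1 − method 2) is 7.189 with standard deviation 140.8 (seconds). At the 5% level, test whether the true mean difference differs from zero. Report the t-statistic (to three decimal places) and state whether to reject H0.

H0: μ_d = 0; H1: μ_d ≠ 0 (paired t-test on the differences, two-sided).
t = d̄/(s_d/√n) = 7.189/(140.8/√39) = 0.319
df = n − 1 = 38
Two-sided p-value ≈ 0.752
Since p ≈ 0.752 > α = 0.05, fail to reject H0; the evidence is not statistically significant.

t = 0.319; fail to reject H0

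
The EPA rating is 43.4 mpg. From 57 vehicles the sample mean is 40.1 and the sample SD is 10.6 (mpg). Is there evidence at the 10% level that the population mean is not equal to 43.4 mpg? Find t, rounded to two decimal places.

-2.35

H0: μ = 43.4; H1: μ ≠ 43.4 (one-sample t-test, two-sided).
t = (x̄ − μ₀)/(s/√n) = (40.1 − 43.4)/(10.6/√57) = -2.35
df = n − 1 = 56
Two-sided p-value ≈ 0.0223
Since p ≈ 0.0223 < α = 0.1, reject H0; the evidence is statistically significant.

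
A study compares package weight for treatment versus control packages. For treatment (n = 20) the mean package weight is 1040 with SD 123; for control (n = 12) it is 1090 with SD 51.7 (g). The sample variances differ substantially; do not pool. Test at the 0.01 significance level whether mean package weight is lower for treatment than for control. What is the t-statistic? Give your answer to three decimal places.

Let group 1 = treatment, group 2 = control. H0: μ_1 = μ_2; H1: μ_1 < μ_2 (Welch's two-sample t-test, left-tailed).
t = (x̄_1 − x̄_2)/√(s_1²/n_1 + s_2²/n_2) = (1040 − 1090)/√(123²/20 + 51.7²/12) = -1.598
Welch–Satterthwaite df ≈ 27.69
p-value = P(T ≤ -1.598) ≈ 0.0607
Since p ≈ 0.0607 > α = 0.01, fail to reject H0; the evidence is not statistically significant.

-1.598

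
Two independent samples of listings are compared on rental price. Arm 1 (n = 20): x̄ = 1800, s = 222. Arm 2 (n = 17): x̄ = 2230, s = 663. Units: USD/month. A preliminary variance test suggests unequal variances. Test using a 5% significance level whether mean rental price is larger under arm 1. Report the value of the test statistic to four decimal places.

-2.5551

Let group 1 = arm 1, group 2 = arm 2. H0: μ_1 = μ_2; H1: μ_1 > μ_2 (Welch's two-sample t-test, right-tailed).
t = (x̄_1 − x̄_2)/√(s_1²/n_1 + s_2²/n_2) = (1800 − 2230)/√(222²/20 + 663²/17) = -2.5551
Welch–Satterthwaite df ≈ 19.05
p-value = P(T ≥ -2.5551) ≈ 0.9903
Since p ≈ 0.9903 > α = 0.05, fail to reject H0; the data do not provide sufficient evidence against H0.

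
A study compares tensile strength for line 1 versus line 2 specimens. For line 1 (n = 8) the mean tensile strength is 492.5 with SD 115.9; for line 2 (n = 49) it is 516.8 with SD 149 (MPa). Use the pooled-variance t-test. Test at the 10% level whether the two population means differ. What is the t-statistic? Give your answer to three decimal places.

Let group 1 = line 1, group 2 = line 2. H0: μ_1 = μ_2; H1: μ_1 ≠ μ_2 (two-sample pooled-variance t-test, two-sided).
s_p² = [(8−1)·115.9² + (49−1)·149²]/(8+49−2) = 21085
t = (492.5 − 516.8)/√[21085·(1/8 + 1/49)] = -0.439
df = n₁ + n₂ − 2 = 55
Two-sided p-value ≈ 0.6625
Since p ≈ 0.6625 > α = 0.1, fail to reject H0; the data do not provide sufficient evidence against H0.

-0.439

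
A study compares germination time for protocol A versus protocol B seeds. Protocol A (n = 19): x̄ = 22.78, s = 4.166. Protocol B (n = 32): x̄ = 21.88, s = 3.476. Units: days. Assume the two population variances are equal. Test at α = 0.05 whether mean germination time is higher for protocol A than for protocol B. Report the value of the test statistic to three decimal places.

0.830

Let group 1 = protocol A, group 2 = protocol B. H0: μ_1 = μ_2; H1: μ_1 > μ_2 (two-sample pooled-variance t-test, right-tailed).
s_p² = [(19−1)·4.166² + (32−1)·3.476²]/(19+32−2) = 14.0196
t = (22.78 − 21.88)/√[14.0196·(1/19 + 1/32)] = 0.830
df = n₁ + n₂ − 2 = 49
p-value = P(T ≥ 0.830) ≈ 0.205
Since p ≈ 0.205 > α = 0.05, fail to reject H0; the evidence is not statistically significant.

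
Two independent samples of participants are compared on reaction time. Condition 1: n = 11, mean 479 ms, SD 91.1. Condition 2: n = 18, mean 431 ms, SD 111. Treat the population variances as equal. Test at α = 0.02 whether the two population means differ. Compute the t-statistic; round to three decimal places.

Let group 1 = condition 1, group 2 = condition 2. H0: μ_1 = μ_2; H1: μ_1 ≠ μ_2 (two-sample pooled-variance t-test, two-sided).
s_p² = [(11−1)·91.1² + (18−1)·111²]/(11+18−2) = 10831.4
t = (479 − 431)/√[10831.4·(1/11 + 1/18)] = 1.205
df = n₁ + n₂ − 2 = 27
Two-sided p-value ≈ 0.239
Since p ≈ 0.239 > α = 0.02, fail to reject H0; the evidence is not statistically significant.

1.205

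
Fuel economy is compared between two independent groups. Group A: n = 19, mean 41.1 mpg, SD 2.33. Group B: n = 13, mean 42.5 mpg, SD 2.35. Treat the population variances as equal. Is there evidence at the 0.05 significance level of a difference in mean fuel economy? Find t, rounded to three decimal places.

-1.664

Let group 1 = group A, group 2 = group B. H0: μ_1 = μ_2; H1: μ_1 ≠ μ_2 (two-sample pooled-variance t-test, two-sided).
s_p² = [(19−1)·2.33² + (13−1)·2.35²]/(19+13−2) = 5.46634
t = (41.1 − 42.5)/√[5.46634·(1/19 + 1/13)] = -1.664
df = n₁ + n₂ − 2 = 30
Two-sided p-value ≈ 0.107
Since p ≈ 0.107 > α = 0.05, fail to reject H0; the data do not provide sufficient evidence against H0.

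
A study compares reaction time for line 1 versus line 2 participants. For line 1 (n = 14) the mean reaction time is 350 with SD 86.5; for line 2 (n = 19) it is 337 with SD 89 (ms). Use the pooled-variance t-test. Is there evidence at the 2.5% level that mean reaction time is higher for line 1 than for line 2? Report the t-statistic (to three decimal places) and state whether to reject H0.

Let group 1 = line 1, group 2 = line 2. H0: μ_1 = μ_2; H1: μ_1 > μ_2 (two-sample pooled-variance t-test, right-tailed).
s_p² = [(14−1)·86.5² + (19−1)·89²]/(14+19−2) = 7737.01
t = (350 − 337)/√[7737.01·(1/14 + 1/19)] = 0.420
df = n₁ + n₂ − 2 = 31
p-value = P(T ≥ 0.420) ≈ 0.3388
Since p ≈ 0.3388 > α = 0.025, fail to reject H0; the evidence is not statistically significant.

t = 0.420; fail to reject H0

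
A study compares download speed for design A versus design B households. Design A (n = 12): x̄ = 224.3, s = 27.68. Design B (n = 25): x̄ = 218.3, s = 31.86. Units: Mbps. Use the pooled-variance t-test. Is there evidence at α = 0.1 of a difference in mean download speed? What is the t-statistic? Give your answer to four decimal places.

Let group 1 = design A, group 2 = design B. H0: μ_1 = μ_2; H1: μ_1 ≠ μ_2 (two-sample pooled-variance t-test, two-sided).
s_p² = [(12−1)·27.68² + (25−1)·31.86²]/(12+25−2) = 936.841
t = (224.3 − 218.3)/√[936.841·(1/12 + 1/25)] = 0.5582
df = n₁ + n₂ − 2 = 35
Two-sided p-value ≈ 0.5803
Since p ≈ 0.5803 > α = 0.1, fail to reject H0; the evidence is not statistically significant.

0.5582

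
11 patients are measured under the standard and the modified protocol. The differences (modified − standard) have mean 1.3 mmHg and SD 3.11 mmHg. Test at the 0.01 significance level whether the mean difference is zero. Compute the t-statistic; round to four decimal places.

H0: μ_d = 0; H1: μ_d ≠ 0 (paired t-test on the differences, two-sided).
t = d̄/(s_d/√n) = 1.3/(3.11/√11) = 1.3864
df = n − 1 = 10
Two-sided p-value ≈ 0.196
Since p ≈ 0.196 > α = 0.01, fail to reject H0; the data do not provide sufficient evidence against H0.

1.3864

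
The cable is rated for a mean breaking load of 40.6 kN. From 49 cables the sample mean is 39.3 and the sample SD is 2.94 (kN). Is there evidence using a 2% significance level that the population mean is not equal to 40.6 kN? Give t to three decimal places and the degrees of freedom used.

H0: μ = 40.6; H1: μ ≠ 40.6 (one-sample t-test, two-sided).
t = (x̄ − μ₀)/(s/√n) = (39.3 − 40.6)/(2.94/√49) = -3.095
df = n − 1 = 48
Two-sided p-value ≈ 0.003
Since p ≈ 0.003 < α = 0.02, reject H0; the data support H1.

t = -3.095, df = 48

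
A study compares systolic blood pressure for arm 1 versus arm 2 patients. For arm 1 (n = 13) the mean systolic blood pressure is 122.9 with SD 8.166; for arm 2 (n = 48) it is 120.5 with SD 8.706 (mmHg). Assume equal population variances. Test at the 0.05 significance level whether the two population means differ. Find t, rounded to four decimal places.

Let group 1 = arm 1, group 2 = arm 2. H0: μ_1 = μ_2; H1: μ_1 ≠ μ_2 (two-sample pooled-variance t-test, two-sided).
s_p² = [(13−1)·8.166² + (48−1)·8.706²]/(13+48−2) = 73.9414
t = (122.9 − 120.5)/√[73.9414·(1/13 + 1/48)] = 0.8927
df = n₁ + n₂ − 2 = 59
Two-sided p-value ≈ 0.376
Since p ≈ 0.376 > α = 0.05, fail to reject H0; the evidence is not statistically significant.

0.8927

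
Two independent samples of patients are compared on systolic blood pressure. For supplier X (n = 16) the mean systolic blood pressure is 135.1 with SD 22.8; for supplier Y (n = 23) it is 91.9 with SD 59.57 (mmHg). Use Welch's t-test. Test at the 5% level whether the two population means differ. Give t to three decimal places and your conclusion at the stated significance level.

t = 3.161; reject H0

Let group 1 = supplier X, group 2 = supplier Y. H0: μ_1 = μ_2; H1: μ_1 ≠ μ_2 (Welch's two-sample t-test, two-sided).
t = (x̄_1 − x̄_2)/√(s_1²/n_1 + s_2²/n_2) = (135.1 − 91.9)/√(22.8²/16 + 59.57²/23) = 3.161
Welch–Satterthwaite df ≈ 30.27
Two-sided p-value ≈ 0.004
Since p ≈ 0.004 < α = 0.05, reject H0; the evidence is statistically significant.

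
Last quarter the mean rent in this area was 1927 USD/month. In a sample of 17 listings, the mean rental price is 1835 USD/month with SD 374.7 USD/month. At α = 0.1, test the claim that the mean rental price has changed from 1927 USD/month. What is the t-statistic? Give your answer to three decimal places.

H0: μ = 1927; H1: μ ≠ 1927 (one-sample t-test, two-sided).
t = (x̄ − μ₀)/(s/√n) = (1835 − 1927)/(374.7/√17) = -1.012
df = n − 1 = 16
Two-sided p-value ≈ 0.326
Since p ≈ 0.326 > α = 0.1, fail to reject H0; the data do not provide sufficient evidence against H0.

-1.012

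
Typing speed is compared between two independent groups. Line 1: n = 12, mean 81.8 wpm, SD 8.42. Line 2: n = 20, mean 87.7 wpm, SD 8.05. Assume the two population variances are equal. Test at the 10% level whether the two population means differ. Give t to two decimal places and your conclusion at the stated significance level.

Let group 1 = line 1, group 2 = line 2. H0: μ_1 = μ_2; H1: μ_1 ≠ μ_2 (two-sample pooled-variance t-test, two-sided).
s_p² = [(12−1)·8.42² + (20−1)·8.05²]/(12+20−2) = 67.0369
t = (81.8 − 87.7)/√[67.0369·(1/12 + 1/20)] = -1.97
df = n₁ + n₂ − 2 = 30
Two-sided p-value ≈ 0.058
Since p ≈ 0.058 < α = 0.1, reject H0; the data support H1.

t = -1.97; reject H0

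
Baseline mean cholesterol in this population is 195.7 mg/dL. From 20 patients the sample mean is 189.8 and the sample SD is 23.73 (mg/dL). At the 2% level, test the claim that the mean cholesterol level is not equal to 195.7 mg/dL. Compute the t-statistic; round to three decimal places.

H0: μ = 195.7; H1: μ ≠ 195.7 (one-sample t-test, two-sided).
t = (x̄ − μ₀)/(s/√n) = (189.8 − 195.7)/(23.73/√20) = -1.112
df = n − 1 = 19
Two-sided p-value ≈ 0.280
Since p ≈ 0.280 > α = 0.02, fail to reject H0; the evidence is not statistically significant.

-1.112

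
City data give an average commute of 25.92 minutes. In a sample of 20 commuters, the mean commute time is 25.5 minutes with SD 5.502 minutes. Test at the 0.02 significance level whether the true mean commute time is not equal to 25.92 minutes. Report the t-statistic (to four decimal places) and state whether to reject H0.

t = -0.3414; fail to reject H0

H0: μ = 25.92; H1: μ ≠ 25.92 (one-sample t-test, two-sided).
t = (x̄ − μ₀)/(s/√n) = (25.5 − 25.92)/(5.502/√20) = -0.3414
df = n − 1 = 19
Two-sided p-value ≈ 0.737
Since p ≈ 0.737 > α = 0.02, fail to reject H0; the data do not provide sufficient evidence against H0.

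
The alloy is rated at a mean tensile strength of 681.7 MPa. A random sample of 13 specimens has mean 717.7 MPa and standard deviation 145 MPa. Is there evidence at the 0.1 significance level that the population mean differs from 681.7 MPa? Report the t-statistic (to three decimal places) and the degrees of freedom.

t = 0.895, df = 12

H0: μ = 681.7; H1: μ ≠ 681.7 (one-sample t-test, two-sided).
t = (x̄ − μ₀)/(s/√n) = (717.7 − 681.7)/(145/√13) = 0.895
df = n − 1 = 12
Two-sided p-value ≈ 0.388
Since p ≈ 0.388 > α = 0.1, fail to reject H0; the evidence is not statistically significant.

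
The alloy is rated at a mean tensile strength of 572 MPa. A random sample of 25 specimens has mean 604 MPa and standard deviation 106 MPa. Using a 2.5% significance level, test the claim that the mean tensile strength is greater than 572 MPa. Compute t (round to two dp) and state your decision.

H0: μ = 572; H1: μ > 572 (one-sample t-test, right-tailed).
t = (x̄ − μ₀)/(s/√n) = (604 − 572)/(106/√25) = 1.51
df = n − 1 = 24
p-value = P(T ≥ 1.51) ≈ 0.0721
Since p ≈ 0.0721 > α = 0.025, fail to reject H0; the evidence is not statistically significant.

t = 1.51; fail to reject H0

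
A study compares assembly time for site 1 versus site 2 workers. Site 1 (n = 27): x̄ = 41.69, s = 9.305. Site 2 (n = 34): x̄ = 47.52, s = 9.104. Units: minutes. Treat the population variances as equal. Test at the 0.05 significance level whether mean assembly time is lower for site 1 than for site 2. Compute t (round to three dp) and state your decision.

Let group 1 = site 1, group 2 = site 2. H0: μ_1 = μ_2; H1: μ_1 < μ_2 (two-sample pooled-variance t-test, left-tailed).
s_p² = [(27−1)·9.305² + (34−1)·9.104²]/(27+34−2) = 84.5134
t = (41.69 − 47.52)/√[84.5134·(1/27 + 1/34)] = -2.460
df = n₁ + n₂ − 2 = 59
p-value = P(T ≤ -2.460) ≈ 0.0084
Since p ≈ 0.0084 < α = 0.05, reject H0; the evidence is statistically significant.

t = -2.460; reject H0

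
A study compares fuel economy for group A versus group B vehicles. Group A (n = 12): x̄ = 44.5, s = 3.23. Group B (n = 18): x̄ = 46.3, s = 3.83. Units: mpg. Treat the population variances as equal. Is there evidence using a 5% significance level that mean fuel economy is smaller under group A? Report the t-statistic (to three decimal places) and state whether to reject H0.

t = -1.339; fail to reject H0

Let group 1 = group A, group 2 = group B. H0: μ_1 = μ_2; H1: μ_1 < μ_2 (two-sample pooled-variance t-test, left-tailed).
s_p² = [(12−1)·3.23² + (18−1)·3.83²]/(12+18−2) = 13.0048
t = (44.5 − 46.3)/√[13.0048·(1/12 + 1/18)] = -1.339
df = n₁ + n₂ − 2 = 28
p-value = P(T ≤ -1.339) ≈ 0.0956
Since p ≈ 0.0956 > α = 0.05, fail to reject H0; the data do not provide sufficient evidence against H0.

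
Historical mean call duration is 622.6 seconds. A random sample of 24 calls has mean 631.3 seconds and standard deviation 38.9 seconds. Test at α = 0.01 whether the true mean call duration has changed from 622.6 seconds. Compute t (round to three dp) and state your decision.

H0: μ = 622.6; H1: μ ≠ 622.6 (one-sample t-test, two-sided).
t = (x̄ − μ₀)/(s/√n) = (631.3 − 622.6)/(38.9/√24) = 1.096
df = n − 1 = 23
Two-sided p-value ≈ 0.285
Since p ≈ 0.285 > α = 0.01, fail to reject H0; the evidence is not statistically significant.

t = 1.096; fail to reject H0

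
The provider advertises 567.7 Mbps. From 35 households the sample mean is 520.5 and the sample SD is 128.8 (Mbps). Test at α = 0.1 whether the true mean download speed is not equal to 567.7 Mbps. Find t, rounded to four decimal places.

H0: μ = 567.7; H1: μ ≠ 567.7 (one-sample t-test, two-sided).
t = (x̄ − μ₀)/(s/√n) = (520.5 − 567.7)/(128.8/√35) = -2.1680
df = n − 1 = 34
Two-sided p-value ≈ 0.0373
Since p ≈ 0.0373 < α = 0.1, reject H0; the evidence is statistically significant.

-2.1680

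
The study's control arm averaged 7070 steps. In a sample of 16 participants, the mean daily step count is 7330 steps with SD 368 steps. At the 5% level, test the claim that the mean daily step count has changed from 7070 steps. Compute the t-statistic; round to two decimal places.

2.83

H0: μ = 7070; H1: μ ≠ 7070 (one-sample t-test, two-sided).
t = (x̄ − μ₀)/(s/√n) = (7330 − 7070)/(368/√16) = 2.83
df = n − 1 = 15
Two-sided p-value ≈ 0.0128
Since p ≈ 0.0128 < α = 0.05, reject H0; the evidence is statistically significant.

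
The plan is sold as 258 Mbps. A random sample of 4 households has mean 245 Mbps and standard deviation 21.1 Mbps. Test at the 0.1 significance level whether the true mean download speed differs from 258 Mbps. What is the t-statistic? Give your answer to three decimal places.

-1.232

H0: μ = 258; H1: μ ≠ 258 (one-sample t-test, two-sided).
t = (x̄ − μ₀)/(s/√n) = (245 − 258)/(21.1/√4) = -1.232
df = n − 1 = 3
Two-sided p-value ≈ 0.306
Since p ≈ 0.306 > α = 0.1, fail to reject H0; the evidence is not statistically significant.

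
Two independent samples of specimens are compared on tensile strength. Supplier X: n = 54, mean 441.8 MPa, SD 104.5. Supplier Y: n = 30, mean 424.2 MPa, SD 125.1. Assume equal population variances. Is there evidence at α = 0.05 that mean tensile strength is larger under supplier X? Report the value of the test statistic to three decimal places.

Let group 1 = supplier X, group 2 = supplier Y. H0: μ_1 = μ_2; H1: μ_1 > μ_2 (two-sample pooled-variance t-test, right-tailed).
s_p² = [(54−1)·104.5² + (30−1)·125.1²]/(54+30−2) = 12593
t = (441.8 − 424.2)/√[12593·(1/54 + 1/30)] = 0.689
df = n₁ + n₂ − 2 = 82
p-value = P(T ≥ 0.689) ≈ 0.246
Since p ≈ 0.246 > α = 0.05, fail to reject H0; the evidence is not statistically significant.

0.689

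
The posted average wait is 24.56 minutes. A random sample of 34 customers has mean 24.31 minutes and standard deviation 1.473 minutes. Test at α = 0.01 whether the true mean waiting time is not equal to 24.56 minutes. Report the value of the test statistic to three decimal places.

H0: μ = 24.56; H1: μ ≠ 24.56 (one-sample t-test, two-sided).
t = (x̄ − μ₀)/(s/√n) = (24.31 − 24.56)/(1.473/√34) = -0.990
df = n − 1 = 33
Two-sided p-value ≈ 0.330
Since p ≈ 0.330 > α = 0.01, fail to reject H0; the evidence is not statistically significant.

-0.990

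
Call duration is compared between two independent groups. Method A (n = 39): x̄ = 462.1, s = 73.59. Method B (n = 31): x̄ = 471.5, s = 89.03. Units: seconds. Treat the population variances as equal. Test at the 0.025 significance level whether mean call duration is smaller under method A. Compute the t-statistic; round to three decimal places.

Let group 1 = method A, group 2 = method B. H0: μ_1 = μ_2; H1: μ_1 < μ_2 (two-sample pooled-variance t-test, left-tailed).
s_p² = [(39−1)·73.59² + (31−1)·89.03²]/(39+31−2) = 6523.22
t = (462.1 − 471.5)/√[6523.22·(1/39 + 1/31)] = -0.484
df = n₁ + n₂ − 2 = 68
p-value = P(T ≤ -0.484) ≈ 0.3151
Since p ≈ 0.3151 > α = 0.025, fail to reject H0; the data do not provide sufficient evidence against H0.

-0.484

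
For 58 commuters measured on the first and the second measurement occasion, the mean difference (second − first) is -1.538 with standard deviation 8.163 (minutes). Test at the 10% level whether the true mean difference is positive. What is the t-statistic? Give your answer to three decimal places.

H0: μ_d = 0; H1: μ_d > 0 (paired t-test on the differences, right-tailed).
t = d̄/(s_d/√n) = -1.538/(8.163/√58) = -1.435
df = n − 1 = 57
p-value = P(T ≥ -1.435) ≈ 0.9216
Since p ≈ 0.9216 > α = 0.1, fail to reject H0; the data do not provide sufficient evidence against H0.

-1.435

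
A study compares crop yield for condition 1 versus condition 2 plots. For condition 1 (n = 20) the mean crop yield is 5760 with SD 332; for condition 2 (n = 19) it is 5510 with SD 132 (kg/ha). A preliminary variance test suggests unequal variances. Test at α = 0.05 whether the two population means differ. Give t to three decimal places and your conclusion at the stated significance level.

t = 3.118; reject H0

Let group 1 = condition 1, group 2 = condition 2. H0: μ_1 = μ_2; H1: μ_1 ≠ μ_2 (Welch's two-sample t-test, two-sided).
t = (x̄_1 − x̄_2)/√(s_1²/n_1 + s_2²/n_2) = (5760 − 5510)/√(332²/20 + 132²/19) = 3.118
Welch–Satterthwaite df ≈ 25.12
Two-sided p-value ≈ 0.005
Since p ≈ 0.005 < α = 0.05, reject H0; the evidence is statistically significant.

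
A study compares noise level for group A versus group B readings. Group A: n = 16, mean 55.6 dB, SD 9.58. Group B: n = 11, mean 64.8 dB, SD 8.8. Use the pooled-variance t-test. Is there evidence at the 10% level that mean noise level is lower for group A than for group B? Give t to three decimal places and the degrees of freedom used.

Let group 1 = group A, group 2 = group B. H0: μ_1 = μ_2; H1: μ_1 < μ_2 (two-sample pooled-variance t-test, left-tailed).
s_p² = [(16−1)·9.58² + (11−1)·8.8²]/(16+11−2) = 86.0418
t = (55.6 − 64.8)/√[86.0418·(1/16 + 1/11)] = -2.532
df = n₁ + n₂ − 2 = 25
p-value = P(T ≤ -2.532) ≈ 0.0090
Since p ≈ 0.0090 < α = 0.1, reject H0; the data support H1.

t = -2.532, df = 25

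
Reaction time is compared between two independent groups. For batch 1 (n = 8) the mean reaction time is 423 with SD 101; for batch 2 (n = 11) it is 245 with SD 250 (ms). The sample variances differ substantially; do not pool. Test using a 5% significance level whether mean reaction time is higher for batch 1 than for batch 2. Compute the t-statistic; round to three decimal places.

2.134

Let group 1 = batch 1, group 2 = batch 2. H0: μ_1 = μ_2; H1: μ_1 > μ_2 (Welch's two-sample t-test, right-tailed).
t = (x̄_1 − x̄_2)/√(s_1²/n_1 + s_2²/n_2) = (423 − 245)/√(101²/8 + 250²/11) = 2.134
Welch–Satterthwaite df ≈ 13.99
p-value = P(T ≥ 2.134) ≈ 0.0255
Since p ≈ 0.0255 < α = 0.05, reject H0; the evidence is statistically significant.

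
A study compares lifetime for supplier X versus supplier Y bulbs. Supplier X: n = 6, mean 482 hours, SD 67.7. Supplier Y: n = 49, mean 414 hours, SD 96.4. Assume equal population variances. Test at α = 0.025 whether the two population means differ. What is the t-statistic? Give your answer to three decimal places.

1.671

Let group 1 = supplier X, group 2 = supplier Y. H0: μ_1 = μ_2; H1: μ_1 ≠ μ_2 (two-sample pooled-variance t-test, two-sided).
s_p² = [(6−1)·67.7² + (49−1)·96.4²]/(6+49−2) = 8848.65
t = (482 − 414)/√[8848.65·(1/6 + 1/49)] = 1.671
df = n₁ + n₂ − 2 = 53
Two-sided p-value ≈ 0.101
Since p ≈ 0.101 > α = 0.025, fail to reject H0; the evidence is not statistically significant.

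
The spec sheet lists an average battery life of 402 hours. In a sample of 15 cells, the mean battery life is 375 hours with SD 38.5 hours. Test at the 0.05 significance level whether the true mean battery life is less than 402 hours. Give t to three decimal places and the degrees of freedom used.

H0: μ = 402; H1: μ < 402 (one-sample t-test, left-tailed).
t = (x̄ − μ₀)/(s/√n) = (375 − 402)/(38.5/√15) = -2.716
df = n − 1 = 14
p-value = P(T ≤ -2.716) ≈ 0.0084
Since p ≈ 0.0084 < α = 0.05, reject H0; the data support H1.

t = -2.716, df = 14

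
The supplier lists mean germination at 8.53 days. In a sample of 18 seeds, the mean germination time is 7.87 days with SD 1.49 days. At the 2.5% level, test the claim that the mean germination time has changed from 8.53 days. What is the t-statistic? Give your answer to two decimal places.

-1.88

H0: μ = 8.53; H1: μ ≠ 8.53 (one-sample t-test, two-sided).
t = (x̄ − μ₀)/(s/√n) = (7.87 − 8.53)/(1.49/√18) = -1.88
df = n − 1 = 17
Two-sided p-value ≈ 0.0775
Since p ≈ 0.0775 > α = 0.025, fail to reject H0; the evidence is not statistically significant.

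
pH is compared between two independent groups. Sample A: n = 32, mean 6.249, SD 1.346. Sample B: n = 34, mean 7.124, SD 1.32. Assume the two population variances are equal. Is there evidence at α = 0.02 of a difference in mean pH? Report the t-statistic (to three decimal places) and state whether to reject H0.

Let group 1 = sample A, group 2 = sample B. H0: μ_1 = μ_2; H1: μ_1 ≠ μ_2 (two-sample pooled-variance t-test, two-sided).
s_p² = [(32−1)·1.346² + (34−1)·1.32²]/(32+34−2) = 1.77597
t = (6.249 − 7.124)/√[1.77597·(1/32 + 1/34)] = -2.666
df = n₁ + n₂ − 2 = 64
Two-sided p-value ≈ 0.010
Since p ≈ 0.010 < α = 0.02, reject H0; the data support H1.

t = -2.666; reject H0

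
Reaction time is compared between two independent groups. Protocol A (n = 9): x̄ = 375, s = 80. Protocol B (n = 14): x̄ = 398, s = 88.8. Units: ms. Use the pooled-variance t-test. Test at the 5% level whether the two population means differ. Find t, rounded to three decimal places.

Let group 1 = protocol A, group 2 = protocol B. H0: μ_1 = μ_2; H1: μ_1 ≠ μ_2 (two-sample pooled-variance t-test, two-sided).
s_p² = [(9−1)·80² + (14−1)·88.8²]/(9+14−2) = 7319.56
t = (375 − 398)/√[7319.56·(1/9 + 1/14)] = -0.629
df = n₁ + n₂ − 2 = 21
Two-sided p-value ≈ 0.536
Since p ≈ 0.536 > α = 0.05, fail to reject H0; the evidence is not statistically significant.

-0.629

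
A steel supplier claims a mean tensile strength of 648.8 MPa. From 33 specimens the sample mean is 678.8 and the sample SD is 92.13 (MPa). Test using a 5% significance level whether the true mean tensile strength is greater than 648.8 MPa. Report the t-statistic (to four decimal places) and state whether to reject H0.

t = 1.8706; reject H0

H0: μ = 648.8; H1: μ > 648.8 (one-sample t-test, right-tailed).
t = (x̄ − μ₀)/(s/√n) = (678.8 − 648.8)/(92.13/√33) = 1.8706
df = n − 1 = 32
p-value = P(T ≥ 1.8706) ≈ 0.035
Since p ≈ 0.035 < α = 0.05, reject H0; the evidence is statistically significant.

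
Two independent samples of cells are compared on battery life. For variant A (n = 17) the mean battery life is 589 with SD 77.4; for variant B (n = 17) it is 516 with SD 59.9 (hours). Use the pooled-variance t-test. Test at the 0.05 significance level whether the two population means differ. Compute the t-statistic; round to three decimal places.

3.075

Let group 1 = variant A, group 2 = variant B. H0: μ_1 = μ_2; H1: μ_1 ≠ μ_2 (two-sample pooled-variance t-test, two-sided).
s_p² = [(17−1)·77.4² + (17−1)·59.9²]/(17+17−2) = 4789.39
t = (589 − 516)/√[4789.39·(1/17 + 1/17)] = 3.075
df = n₁ + n₂ − 2 = 32
Two-sided p-value ≈ 0.004
Since p ≈ 0.004 < α = 0.05, reject H0; the evidence is statistically significant.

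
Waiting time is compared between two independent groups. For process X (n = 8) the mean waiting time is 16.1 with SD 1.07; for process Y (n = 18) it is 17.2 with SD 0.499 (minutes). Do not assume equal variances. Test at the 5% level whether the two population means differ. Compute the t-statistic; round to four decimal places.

-2.7766

Let group 1 = process X, group 2 = process Y. H0: μ_1 = μ_2; H1: μ_1 ≠ μ_2 (Welch's two-sample t-test, two-sided).
t = (x̄_1 − x̄_2)/√(s_1²/n_1 + s_2²/n_2) = (16.1 − 17.2)/√(1.07²/8 + 0.499²/18) = -2.7766
Welch–Satterthwaite df ≈ 8.39
Two-sided p-value ≈ 0.023
Since p ≈ 0.023 < α = 0.05, reject H0; the evidence is statistically significant.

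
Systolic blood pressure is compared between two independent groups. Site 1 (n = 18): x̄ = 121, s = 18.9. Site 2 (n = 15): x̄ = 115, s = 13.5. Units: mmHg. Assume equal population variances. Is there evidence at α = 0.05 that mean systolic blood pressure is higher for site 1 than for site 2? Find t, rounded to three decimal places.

1.029

Let group 1 = site 1, group 2 = site 2. H0: μ_1 = μ_2; H1: μ_1 > μ_2 (two-sample pooled-variance t-test, right-tailed).
s_p² = [(18−1)·18.9² + (15−1)·13.5²]/(18+15−2) = 278.196
t = (121 − 115)/√[278.196·(1/18 + 1/15)] = 1.029
df = n₁ + n₂ − 2 = 31
p-value = P(T ≥ 1.029) ≈ 0.156
Since p ≈ 0.156 > α = 0.05, fail to reject H0; the data do not provide sufficient evidence against H0.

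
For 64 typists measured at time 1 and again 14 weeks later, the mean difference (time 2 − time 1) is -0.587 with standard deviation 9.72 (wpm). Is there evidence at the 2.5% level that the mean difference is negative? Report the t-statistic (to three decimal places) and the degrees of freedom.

H0: μ_d = 0; H1: μ_d < 0 (paired t-test on the differences, left-tailed).
t = d̄/(s_d/√n) = -0.587/(9.72/√64) = -0.483
df = n − 1 = 63
p-value = P(T ≤ -0.483) ≈ 0.3153
Since p ≈ 0.3153 > α = 0.025, fail to reject H0; the data do not provide sufficient evidence against H0.

t = -0.483, df = 63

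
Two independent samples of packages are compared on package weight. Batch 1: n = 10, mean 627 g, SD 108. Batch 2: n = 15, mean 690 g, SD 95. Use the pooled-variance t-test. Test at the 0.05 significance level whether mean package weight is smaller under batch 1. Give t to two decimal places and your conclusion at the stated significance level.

t = -1.54; fail to reject H0

Let group 1 = batch 1, group 2 = batch 2. H0: μ_1 = μ_2; H1: μ_1 < μ_2 (two-sample pooled-variance t-test, left-tailed).
s_p² = [(10−1)·108² + (15−1)·95²]/(10+15−2) = 10057.7
t = (627 − 690)/√[10057.7·(1/10 + 1/15)] = -1.54
df = n₁ + n₂ − 2 = 23
p-value = P(T ≤ -1.54) ≈ 0.0688
Since p ≈ 0.0688 > α = 0.05, fail to reject H0; the data do not provide sufficient evidence against H0.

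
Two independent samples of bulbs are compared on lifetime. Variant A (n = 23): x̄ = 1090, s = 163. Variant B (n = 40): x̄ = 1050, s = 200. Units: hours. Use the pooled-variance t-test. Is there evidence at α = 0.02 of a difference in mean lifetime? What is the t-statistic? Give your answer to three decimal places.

Let group 1 = variant A, group 2 = variant B. H0: μ_1 = μ_2; H1: μ_1 ≠ μ_2 (two-sample pooled-variance t-test, two-sided).
s_p² = [(23−1)·163² + (40−1)·200²]/(23+40−2) = 35156
t = (1090 − 1050)/√[35156·(1/23 + 1/40)] = 0.815
df = n₁ + n₂ − 2 = 61
Two-sided p-value ≈ 0.418
Since p ≈ 0.418 > α = 0.02, fail to reject H0; the evidence is not statistically significant.

0.815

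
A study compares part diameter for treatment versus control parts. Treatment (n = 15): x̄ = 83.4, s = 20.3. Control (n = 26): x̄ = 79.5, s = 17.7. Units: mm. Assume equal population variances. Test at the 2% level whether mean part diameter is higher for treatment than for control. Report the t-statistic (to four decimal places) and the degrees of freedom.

Let group 1 = treatment, group 2 = control. H0: μ_1 = μ_2; H1: μ_1 > μ_2 (two-sample pooled-variance t-test, right-tailed).
s_p² = [(15−1)·20.3² + (26−1)·17.7²]/(15+26−2) = 348.757
t = (83.4 − 79.5)/√[348.757·(1/15 + 1/26)] = 0.6441
df = n₁ + n₂ − 2 = 39
p-value = P(T ≥ 0.6441) ≈ 0.2616
Since p ≈ 0.2616 > α = 0.02, fail to reject H0; the evidence is not statistically significant.

t = 0.6441, df = 39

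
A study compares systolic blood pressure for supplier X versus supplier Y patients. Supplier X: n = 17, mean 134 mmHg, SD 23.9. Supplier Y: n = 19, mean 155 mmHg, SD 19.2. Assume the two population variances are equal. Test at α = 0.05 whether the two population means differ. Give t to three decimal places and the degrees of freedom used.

Let group 1 = supplier X, group 2 = supplier Y. H0: μ_1 = μ_2; H1: μ_1 ≠ μ_2 (two-sample pooled-variance t-test, two-sided).
s_p² = [(17−1)·23.9² + (19−1)·19.2²]/(17+19−2) = 463.967
t = (134 − 155)/√[463.967·(1/17 + 1/19)] = -2.920
df = n₁ + n₂ − 2 = 34
Two-sided p-value ≈ 0.0062
Since p ≈ 0.0062 < α = 0.05, reject H0; the evidence is statistically significant.

t = -2.920, df = 34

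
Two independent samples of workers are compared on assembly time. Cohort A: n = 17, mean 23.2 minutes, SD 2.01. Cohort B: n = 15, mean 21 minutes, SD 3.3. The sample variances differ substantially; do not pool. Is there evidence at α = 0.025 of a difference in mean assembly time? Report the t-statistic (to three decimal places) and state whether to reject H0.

t = 2.241; fail to reject H0

Let group 1 = cohort A, group 2 = cohort B. H0: μ_1 = μ_2; H1: μ_1 ≠ μ_2 (Welch's two-sample t-test, two-sided).
t = (x̄_1 − x̄_2)/√(s_1²/n_1 + s_2²/n_2) = (23.2 − 21)/√(2.01²/17 + 3.3²/15) = 2.241
Welch–Satterthwaite df ≈ 22.55
Two-sided p-value ≈ 0.0352
Since p ≈ 0.0352 > α = 0.025, fail to reject H0; the evidence is not statistically significant.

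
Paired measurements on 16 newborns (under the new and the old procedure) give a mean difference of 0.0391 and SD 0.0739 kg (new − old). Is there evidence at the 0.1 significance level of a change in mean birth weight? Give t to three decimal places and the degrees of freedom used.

t = 2.116, df = 15

H0: μ_d = 0; H1: μ_d ≠ 0 (paired t-test on the differences, two-sided).
t = d̄/(s_d/√n) = 0.0391/(0.0739/√16) = 2.116
df = n − 1 = 15
Two-sided p-value ≈ 0.0514
Since p ≈ 0.0514 < α = 0.1, reject H0; the data support H1.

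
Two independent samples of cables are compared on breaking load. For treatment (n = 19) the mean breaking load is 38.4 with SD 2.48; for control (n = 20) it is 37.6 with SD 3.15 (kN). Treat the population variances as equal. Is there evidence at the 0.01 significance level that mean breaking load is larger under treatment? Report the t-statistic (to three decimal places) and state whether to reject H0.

Let group 1 = treatment, group 2 = control. H0: μ_1 = μ_2; H1: μ_1 > μ_2 (two-sample pooled-variance t-test, right-tailed).
s_p² = [(19−1)·2.48² + (20−1)·3.15²]/(19+20−2) = 8.08742
t = (38.4 − 37.6)/√[8.08742·(1/19 + 1/20)] = 0.878
df = n₁ + n₂ − 2 = 37
p-value = P(T ≥ 0.878) ≈ 0.1928
Since p ≈ 0.1928 > α = 0.01, fail to reject H0; the data do not provide sufficient evidence against H0.

t = 0.878; fail to reject H0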